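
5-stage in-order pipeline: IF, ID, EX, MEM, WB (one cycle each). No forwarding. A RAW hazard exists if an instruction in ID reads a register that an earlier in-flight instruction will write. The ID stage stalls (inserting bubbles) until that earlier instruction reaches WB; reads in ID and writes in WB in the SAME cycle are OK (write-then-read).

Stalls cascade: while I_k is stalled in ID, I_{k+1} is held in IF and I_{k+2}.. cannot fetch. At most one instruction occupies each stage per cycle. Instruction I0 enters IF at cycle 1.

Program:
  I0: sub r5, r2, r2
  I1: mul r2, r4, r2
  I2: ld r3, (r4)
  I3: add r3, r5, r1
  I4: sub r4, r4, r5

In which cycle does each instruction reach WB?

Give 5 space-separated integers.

I0 sub r5 <- r2,r2: IF@1 ID@2 stall=0 (-) EX@3 MEM@4 WB@5
I1 mul r2 <- r4,r2: IF@2 ID@3 stall=0 (-) EX@4 MEM@5 WB@6
I2 ld r3 <- r4: IF@3 ID@4 stall=0 (-) EX@5 MEM@6 WB@7
I3 add r3 <- r5,r1: IF@4 ID@5 stall=0 (-) EX@6 MEM@7 WB@8
I4 sub r4 <- r4,r5: IF@5 ID@6 stall=0 (-) EX@7 MEM@8 WB@9

Answer: 5 6 7 8 9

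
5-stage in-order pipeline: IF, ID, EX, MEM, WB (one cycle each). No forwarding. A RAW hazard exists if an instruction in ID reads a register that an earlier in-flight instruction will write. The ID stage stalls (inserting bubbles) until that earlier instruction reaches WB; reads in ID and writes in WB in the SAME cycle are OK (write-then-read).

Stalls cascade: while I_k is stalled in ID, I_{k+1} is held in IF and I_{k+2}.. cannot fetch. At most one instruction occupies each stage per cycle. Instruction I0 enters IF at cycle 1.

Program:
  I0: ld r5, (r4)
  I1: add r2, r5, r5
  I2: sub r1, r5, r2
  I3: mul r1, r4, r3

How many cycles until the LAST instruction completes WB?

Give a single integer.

Answer: 12

Derivation:
I0 ld r5 <- r4: IF@1 ID@2 stall=0 (-) EX@3 MEM@4 WB@5
I1 add r2 <- r5,r5: IF@2 ID@3 stall=2 (RAW on I0.r5 (WB@5)) EX@6 MEM@7 WB@8
I2 sub r1 <- r5,r2: IF@3 ID@6 stall=2 (RAW on I1.r2 (WB@8)) EX@9 MEM@10 WB@11
I3 mul r1 <- r4,r3: IF@6 ID@9 stall=0 (-) EX@10 MEM@11 WB@12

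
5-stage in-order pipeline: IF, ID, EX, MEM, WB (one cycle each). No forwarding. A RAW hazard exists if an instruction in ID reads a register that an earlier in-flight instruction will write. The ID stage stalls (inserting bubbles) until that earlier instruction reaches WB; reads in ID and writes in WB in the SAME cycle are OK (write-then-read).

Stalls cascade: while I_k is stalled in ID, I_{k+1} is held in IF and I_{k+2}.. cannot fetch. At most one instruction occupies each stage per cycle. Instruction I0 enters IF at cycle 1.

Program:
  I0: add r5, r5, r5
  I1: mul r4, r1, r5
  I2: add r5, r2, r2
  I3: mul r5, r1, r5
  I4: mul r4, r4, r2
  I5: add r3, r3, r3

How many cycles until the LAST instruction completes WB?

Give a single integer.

I0 add r5 <- r5,r5: IF@1 ID@2 stall=0 (-) EX@3 MEM@4 WB@5
I1 mul r4 <- r1,r5: IF@2 ID@3 stall=2 (RAW on I0.r5 (WB@5)) EX@6 MEM@7 WB@8
I2 add r5 <- r2,r2: IF@3 ID@6 stall=0 (-) EX@7 MEM@8 WB@9
I3 mul r5 <- r1,r5: IF@6 ID@7 stall=2 (RAW on I2.r5 (WB@9)) EX@10 MEM@11 WB@12
I4 mul r4 <- r4,r2: IF@7 ID@10 stall=0 (-) EX@11 MEM@12 WB@13
I5 add r3 <- r3,r3: IF@10 ID@11 stall=0 (-) EX@12 MEM@13 WB@14

Answer: 14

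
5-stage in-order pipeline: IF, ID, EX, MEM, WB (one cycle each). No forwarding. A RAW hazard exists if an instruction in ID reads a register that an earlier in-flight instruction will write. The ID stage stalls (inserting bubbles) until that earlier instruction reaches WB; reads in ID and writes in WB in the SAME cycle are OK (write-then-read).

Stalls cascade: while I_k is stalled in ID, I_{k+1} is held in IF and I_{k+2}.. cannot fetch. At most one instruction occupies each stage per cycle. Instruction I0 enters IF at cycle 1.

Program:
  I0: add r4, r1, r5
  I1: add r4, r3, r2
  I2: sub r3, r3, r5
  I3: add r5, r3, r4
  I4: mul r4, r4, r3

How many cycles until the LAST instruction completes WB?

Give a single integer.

I0 add r4 <- r1,r5: IF@1 ID@2 stall=0 (-) EX@3 MEM@4 WB@5
I1 add r4 <- r3,r2: IF@2 ID@3 stall=0 (-) EX@4 MEM@5 WB@6
I2 sub r3 <- r3,r5: IF@3 ID@4 stall=0 (-) EX@5 MEM@6 WB@7
I3 add r5 <- r3,r4: IF@4 ID@5 stall=2 (RAW on I2.r3 (WB@7)) EX@8 MEM@9 WB@10
I4 mul r4 <- r4,r3: IF@5 ID@8 stall=0 (-) EX@9 MEM@10 WB@11

Answer: 11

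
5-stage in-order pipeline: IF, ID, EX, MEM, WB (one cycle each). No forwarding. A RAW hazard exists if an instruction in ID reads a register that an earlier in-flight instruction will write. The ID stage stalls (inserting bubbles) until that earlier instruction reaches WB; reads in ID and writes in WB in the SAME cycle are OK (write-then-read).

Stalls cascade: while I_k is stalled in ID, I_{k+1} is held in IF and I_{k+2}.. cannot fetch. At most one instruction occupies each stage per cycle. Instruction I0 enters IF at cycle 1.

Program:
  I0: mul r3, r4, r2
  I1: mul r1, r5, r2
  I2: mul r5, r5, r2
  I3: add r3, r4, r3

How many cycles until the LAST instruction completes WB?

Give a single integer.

I0 mul r3 <- r4,r2: IF@1 ID@2 stall=0 (-) EX@3 MEM@4 WB@5
I1 mul r1 <- r5,r2: IF@2 ID@3 stall=0 (-) EX@4 MEM@5 WB@6
I2 mul r5 <- r5,r2: IF@3 ID@4 stall=0 (-) EX@5 MEM@6 WB@7
I3 add r3 <- r4,r3: IF@4 ID@5 stall=0 (-) EX@6 MEM@7 WB@8

Answer: 8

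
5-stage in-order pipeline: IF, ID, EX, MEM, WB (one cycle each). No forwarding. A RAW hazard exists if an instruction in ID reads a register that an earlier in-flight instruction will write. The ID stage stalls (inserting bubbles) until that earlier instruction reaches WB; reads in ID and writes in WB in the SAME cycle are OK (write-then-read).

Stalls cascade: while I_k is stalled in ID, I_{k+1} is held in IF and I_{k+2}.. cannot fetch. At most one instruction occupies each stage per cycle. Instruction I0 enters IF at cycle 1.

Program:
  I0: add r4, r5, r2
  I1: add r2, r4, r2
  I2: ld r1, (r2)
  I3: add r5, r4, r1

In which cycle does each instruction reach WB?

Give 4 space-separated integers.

Answer: 5 8 11 14

Derivation:
I0 add r4 <- r5,r2: IF@1 ID@2 stall=0 (-) EX@3 MEM@4 WB@5
I1 add r2 <- r4,r2: IF@2 ID@3 stall=2 (RAW on I0.r4 (WB@5)) EX@6 MEM@7 WB@8
I2 ld r1 <- r2: IF@3 ID@6 stall=2 (RAW on I1.r2 (WB@8)) EX@9 MEM@10 WB@11
I3 add r5 <- r4,r1: IF@6 ID@9 stall=2 (RAW on I2.r1 (WB@11)) EX@12 MEM@13 WB@14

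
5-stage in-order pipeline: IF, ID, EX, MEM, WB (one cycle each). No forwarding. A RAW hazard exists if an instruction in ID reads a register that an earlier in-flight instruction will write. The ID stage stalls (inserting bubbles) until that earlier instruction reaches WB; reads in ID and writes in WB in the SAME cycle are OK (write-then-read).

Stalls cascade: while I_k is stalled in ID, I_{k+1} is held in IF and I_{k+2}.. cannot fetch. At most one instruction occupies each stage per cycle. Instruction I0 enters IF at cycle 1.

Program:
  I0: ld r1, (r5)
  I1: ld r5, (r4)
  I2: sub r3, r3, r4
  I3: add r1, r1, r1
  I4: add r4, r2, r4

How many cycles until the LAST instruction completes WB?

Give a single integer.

Answer: 9

Derivation:
I0 ld r1 <- r5: IF@1 ID@2 stall=0 (-) EX@3 MEM@4 WB@5
I1 ld r5 <- r4: IF@2 ID@3 stall=0 (-) EX@4 MEM@5 WB@6
I2 sub r3 <- r3,r4: IF@3 ID@4 stall=0 (-) EX@5 MEM@6 WB@7
I3 add r1 <- r1,r1: IF@4 ID@5 stall=0 (-) EX@6 MEM@7 WB@8
I4 add r4 <- r2,r4: IF@5 ID@6 stall=0 (-) EX@7 MEM@8 WB@9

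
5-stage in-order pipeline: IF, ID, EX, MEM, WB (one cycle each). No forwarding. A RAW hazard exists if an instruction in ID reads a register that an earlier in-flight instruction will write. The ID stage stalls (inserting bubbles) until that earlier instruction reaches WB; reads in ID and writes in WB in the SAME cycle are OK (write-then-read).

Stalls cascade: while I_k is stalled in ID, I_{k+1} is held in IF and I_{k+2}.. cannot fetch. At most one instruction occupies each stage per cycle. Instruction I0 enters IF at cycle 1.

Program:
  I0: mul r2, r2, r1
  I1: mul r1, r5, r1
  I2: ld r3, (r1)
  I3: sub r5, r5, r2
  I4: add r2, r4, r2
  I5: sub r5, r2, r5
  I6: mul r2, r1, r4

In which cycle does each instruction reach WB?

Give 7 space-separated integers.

I0 mul r2 <- r2,r1: IF@1 ID@2 stall=0 (-) EX@3 MEM@4 WB@5
I1 mul r1 <- r5,r1: IF@2 ID@3 stall=0 (-) EX@4 MEM@5 WB@6
I2 ld r3 <- r1: IF@3 ID@4 stall=2 (RAW on I1.r1 (WB@6)) EX@7 MEM@8 WB@9
I3 sub r5 <- r5,r2: IF@4 ID@7 stall=0 (-) EX@8 MEM@9 WB@10
I4 add r2 <- r4,r2: IF@7 ID@8 stall=0 (-) EX@9 MEM@10 WB@11
I5 sub r5 <- r2,r5: IF@8 ID@9 stall=2 (RAW on I4.r2 (WB@11)) EX@12 MEM@13 WB@14
I6 mul r2 <- r1,r4: IF@9 ID@12 stall=0 (-) EX@13 MEM@14 WB@15

Answer: 5 6 9 10 11 14 15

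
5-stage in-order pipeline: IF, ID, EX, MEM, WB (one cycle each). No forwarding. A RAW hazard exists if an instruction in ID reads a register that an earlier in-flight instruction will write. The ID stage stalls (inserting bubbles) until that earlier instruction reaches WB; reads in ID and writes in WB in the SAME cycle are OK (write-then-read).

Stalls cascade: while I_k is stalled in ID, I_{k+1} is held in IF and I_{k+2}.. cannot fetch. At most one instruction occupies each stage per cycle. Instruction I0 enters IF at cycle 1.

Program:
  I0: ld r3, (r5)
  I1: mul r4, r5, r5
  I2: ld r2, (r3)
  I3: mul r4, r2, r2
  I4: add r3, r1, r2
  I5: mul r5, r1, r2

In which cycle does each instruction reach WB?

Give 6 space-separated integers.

I0 ld r3 <- r5: IF@1 ID@2 stall=0 (-) EX@3 MEM@4 WB@5
I1 mul r4 <- r5,r5: IF@2 ID@3 stall=0 (-) EX@4 MEM@5 WB@6
I2 ld r2 <- r3: IF@3 ID@4 stall=1 (RAW on I0.r3 (WB@5)) EX@6 MEM@7 WB@8
I3 mul r4 <- r2,r2: IF@4 ID@6 stall=2 (RAW on I2.r2 (WB@8)) EX@9 MEM@10 WB@11
I4 add r3 <- r1,r2: IF@6 ID@9 stall=0 (-) EX@10 MEM@11 WB@12
I5 mul r5 <- r1,r2: IF@9 ID@10 stall=0 (-) EX@11 MEM@12 WB@13

Answer: 5 6 8 11 12 13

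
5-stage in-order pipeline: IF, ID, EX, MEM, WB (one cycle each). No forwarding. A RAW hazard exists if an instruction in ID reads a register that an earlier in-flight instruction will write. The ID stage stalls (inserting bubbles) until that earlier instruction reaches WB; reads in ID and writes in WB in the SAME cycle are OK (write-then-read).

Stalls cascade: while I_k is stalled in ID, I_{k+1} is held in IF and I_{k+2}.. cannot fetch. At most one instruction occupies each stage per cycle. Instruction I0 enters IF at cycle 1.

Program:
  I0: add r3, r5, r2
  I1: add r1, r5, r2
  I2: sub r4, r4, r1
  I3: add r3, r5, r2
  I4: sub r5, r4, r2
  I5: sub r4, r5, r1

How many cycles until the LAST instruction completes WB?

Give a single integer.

Answer: 15

Derivation:
I0 add r3 <- r5,r2: IF@1 ID@2 stall=0 (-) EX@3 MEM@4 WB@5
I1 add r1 <- r5,r2: IF@2 ID@3 stall=0 (-) EX@4 MEM@5 WB@6
I2 sub r4 <- r4,r1: IF@3 ID@4 stall=2 (RAW on I1.r1 (WB@6)) EX@7 MEM@8 WB@9
I3 add r3 <- r5,r2: IF@4 ID@7 stall=0 (-) EX@8 MEM@9 WB@10
I4 sub r5 <- r4,r2: IF@7 ID@8 stall=1 (RAW on I2.r4 (WB@9)) EX@10 MEM@11 WB@12
I5 sub r4 <- r5,r1: IF@8 ID@10 stall=2 (RAW on I4.r5 (WB@12)) EX@13 MEM@14 WB@15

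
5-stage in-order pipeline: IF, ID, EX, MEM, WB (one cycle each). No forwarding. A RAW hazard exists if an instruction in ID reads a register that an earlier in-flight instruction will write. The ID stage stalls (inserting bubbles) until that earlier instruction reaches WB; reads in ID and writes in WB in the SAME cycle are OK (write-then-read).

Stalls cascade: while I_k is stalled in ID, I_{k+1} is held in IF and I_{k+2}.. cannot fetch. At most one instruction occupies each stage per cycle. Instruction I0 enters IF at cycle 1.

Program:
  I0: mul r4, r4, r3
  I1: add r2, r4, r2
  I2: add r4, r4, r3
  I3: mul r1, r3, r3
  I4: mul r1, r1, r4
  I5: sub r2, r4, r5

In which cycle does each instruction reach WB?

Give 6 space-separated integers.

I0 mul r4 <- r4,r3: IF@1 ID@2 stall=0 (-) EX@3 MEM@4 WB@5
I1 add r2 <- r4,r2: IF@2 ID@3 stall=2 (RAW on I0.r4 (WB@5)) EX@6 MEM@7 WB@8
I2 add r4 <- r4,r3: IF@3 ID@6 stall=0 (-) EX@7 MEM@8 WB@9
I3 mul r1 <- r3,r3: IF@6 ID@7 stall=0 (-) EX@8 MEM@9 WB@10
I4 mul r1 <- r1,r4: IF@7 ID@8 stall=2 (RAW on I3.r1 (WB@10)) EX@11 MEM@12 WB@13
I5 sub r2 <- r4,r5: IF@8 ID@11 stall=0 (-) EX@12 MEM@13 WB@14

Answer: 5 8 9 10 13 14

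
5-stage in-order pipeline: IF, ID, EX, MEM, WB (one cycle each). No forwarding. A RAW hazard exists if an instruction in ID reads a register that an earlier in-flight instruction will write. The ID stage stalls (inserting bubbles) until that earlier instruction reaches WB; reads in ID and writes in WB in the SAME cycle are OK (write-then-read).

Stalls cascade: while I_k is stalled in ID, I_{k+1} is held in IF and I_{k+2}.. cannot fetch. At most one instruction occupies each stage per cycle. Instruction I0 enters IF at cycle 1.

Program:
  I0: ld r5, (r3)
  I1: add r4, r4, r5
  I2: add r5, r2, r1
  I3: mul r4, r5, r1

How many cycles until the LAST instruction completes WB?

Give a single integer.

Answer: 12

Derivation:
I0 ld r5 <- r3: IF@1 ID@2 stall=0 (-) EX@3 MEM@4 WB@5
I1 add r4 <- r4,r5: IF@2 ID@3 stall=2 (RAW on I0.r5 (WB@5)) EX@6 MEM@7 WB@8
I2 add r5 <- r2,r1: IF@3 ID@6 stall=0 (-) EX@7 MEM@8 WB@9
I3 mul r4 <- r5,r1: IF@6 ID@7 stall=2 (RAW on I2.r5 (WB@9)) EX@10 MEM@11 WB@12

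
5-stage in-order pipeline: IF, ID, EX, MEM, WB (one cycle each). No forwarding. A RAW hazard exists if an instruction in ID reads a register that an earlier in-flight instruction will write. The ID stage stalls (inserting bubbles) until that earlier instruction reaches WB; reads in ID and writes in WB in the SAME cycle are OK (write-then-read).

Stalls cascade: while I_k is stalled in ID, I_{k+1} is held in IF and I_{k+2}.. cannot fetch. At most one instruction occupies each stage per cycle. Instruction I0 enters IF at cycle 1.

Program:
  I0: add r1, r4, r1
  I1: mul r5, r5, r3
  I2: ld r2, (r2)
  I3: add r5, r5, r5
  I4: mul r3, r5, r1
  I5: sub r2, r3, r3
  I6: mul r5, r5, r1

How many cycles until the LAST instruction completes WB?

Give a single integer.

Answer: 16

Derivation:
I0 add r1 <- r4,r1: IF@1 ID@2 stall=0 (-) EX@3 MEM@4 WB@5
I1 mul r5 <- r5,r3: IF@2 ID@3 stall=0 (-) EX@4 MEM@5 WB@6
I2 ld r2 <- r2: IF@3 ID@4 stall=0 (-) EX@5 MEM@6 WB@7
I3 add r5 <- r5,r5: IF@4 ID@5 stall=1 (RAW on I1.r5 (WB@6)) EX@7 MEM@8 WB@9
I4 mul r3 <- r5,r1: IF@5 ID@7 stall=2 (RAW on I3.r5 (WB@9)) EX@10 MEM@11 WB@12
I5 sub r2 <- r3,r3: IF@7 ID@10 stall=2 (RAW on I4.r3 (WB@12)) EX@13 MEM@14 WB@15
I6 mul r5 <- r5,r1: IF@10 ID@13 stall=0 (-) EX@14 MEM@15 WB@16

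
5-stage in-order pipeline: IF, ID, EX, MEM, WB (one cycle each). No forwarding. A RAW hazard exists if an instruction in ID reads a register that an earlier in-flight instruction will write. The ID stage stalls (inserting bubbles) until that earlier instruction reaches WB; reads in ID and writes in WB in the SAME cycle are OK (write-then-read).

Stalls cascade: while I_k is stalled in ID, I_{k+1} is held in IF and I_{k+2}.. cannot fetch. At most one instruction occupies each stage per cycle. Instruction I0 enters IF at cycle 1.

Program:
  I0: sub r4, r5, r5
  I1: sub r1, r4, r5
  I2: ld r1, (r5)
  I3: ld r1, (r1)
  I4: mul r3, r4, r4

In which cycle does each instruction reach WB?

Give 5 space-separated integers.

I0 sub r4 <- r5,r5: IF@1 ID@2 stall=0 (-) EX@3 MEM@4 WB@5
I1 sub r1 <- r4,r5: IF@2 ID@3 stall=2 (RAW on I0.r4 (WB@5)) EX@6 MEM@7 WB@8
I2 ld r1 <- r5: IF@3 ID@6 stall=0 (-) EX@7 MEM@8 WB@9
I3 ld r1 <- r1: IF@6 ID@7 stall=2 (RAW on I2.r1 (WB@9)) EX@10 MEM@11 WB@12
I4 mul r3 <- r4,r4: IF@7 ID@10 stall=0 (-) EX@11 MEM@12 WB@13

Answer: 5 8 9 12 13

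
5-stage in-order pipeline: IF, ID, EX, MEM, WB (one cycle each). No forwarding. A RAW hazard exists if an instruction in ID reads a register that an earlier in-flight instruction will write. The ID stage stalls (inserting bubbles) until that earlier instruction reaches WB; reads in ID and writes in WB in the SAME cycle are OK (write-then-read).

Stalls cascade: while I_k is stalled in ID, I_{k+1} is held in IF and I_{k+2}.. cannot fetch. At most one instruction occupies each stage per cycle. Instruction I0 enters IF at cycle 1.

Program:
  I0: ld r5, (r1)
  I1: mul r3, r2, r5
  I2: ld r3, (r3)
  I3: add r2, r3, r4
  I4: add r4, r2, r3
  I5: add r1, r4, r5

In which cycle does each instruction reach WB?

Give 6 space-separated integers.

I0 ld r5 <- r1: IF@1 ID@2 stall=0 (-) EX@3 MEM@4 WB@5
I1 mul r3 <- r2,r5: IF@2 ID@3 stall=2 (RAW on I0.r5 (WB@5)) EX@6 MEM@7 WB@8
I2 ld r3 <- r3: IF@3 ID@6 stall=2 (RAW on I1.r3 (WB@8)) EX@9 MEM@10 WB@11
I3 add r2 <- r3,r4: IF@6 ID@9 stall=2 (RAW on I2.r3 (WB@11)) EX@12 MEM@13 WB@14
I4 add r4 <- r2,r3: IF@9 ID@12 stall=2 (RAW on I3.r2 (WB@14)) EX@15 MEM@16 WB@17
I5 add r1 <- r4,r5: IF@12 ID@15 stall=2 (RAW on I4.r4 (WB@17)) EX@18 MEM@19 WB@20

Answer: 5 8 11 14 17 20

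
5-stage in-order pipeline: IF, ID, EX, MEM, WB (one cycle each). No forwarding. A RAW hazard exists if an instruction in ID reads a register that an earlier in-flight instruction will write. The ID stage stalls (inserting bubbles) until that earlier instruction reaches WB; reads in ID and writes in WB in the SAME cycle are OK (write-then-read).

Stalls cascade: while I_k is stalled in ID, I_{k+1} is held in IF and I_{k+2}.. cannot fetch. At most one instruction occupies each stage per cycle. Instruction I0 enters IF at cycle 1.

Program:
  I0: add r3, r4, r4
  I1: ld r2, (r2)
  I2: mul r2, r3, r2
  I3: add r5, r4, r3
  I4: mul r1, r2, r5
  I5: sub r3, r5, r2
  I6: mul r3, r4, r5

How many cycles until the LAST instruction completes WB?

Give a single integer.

I0 add r3 <- r4,r4: IF@1 ID@2 stall=0 (-) EX@3 MEM@4 WB@5
I1 ld r2 <- r2: IF@2 ID@3 stall=0 (-) EX@4 MEM@5 WB@6
I2 mul r2 <- r3,r2: IF@3 ID@4 stall=2 (RAW on I1.r2 (WB@6)) EX@7 MEM@8 WB@9
I3 add r5 <- r4,r3: IF@4 ID@7 stall=0 (-) EX@8 MEM@9 WB@10
I4 mul r1 <- r2,r5: IF@7 ID@8 stall=2 (RAW on I3.r5 (WB@10)) EX@11 MEM@12 WB@13
I5 sub r3 <- r5,r2: IF@8 ID@11 stall=0 (-) EX@12 MEM@13 WB@14
I6 mul r3 <- r4,r5: IF@11 ID@12 stall=0 (-) EX@13 MEM@14 WB@15

Answer: 15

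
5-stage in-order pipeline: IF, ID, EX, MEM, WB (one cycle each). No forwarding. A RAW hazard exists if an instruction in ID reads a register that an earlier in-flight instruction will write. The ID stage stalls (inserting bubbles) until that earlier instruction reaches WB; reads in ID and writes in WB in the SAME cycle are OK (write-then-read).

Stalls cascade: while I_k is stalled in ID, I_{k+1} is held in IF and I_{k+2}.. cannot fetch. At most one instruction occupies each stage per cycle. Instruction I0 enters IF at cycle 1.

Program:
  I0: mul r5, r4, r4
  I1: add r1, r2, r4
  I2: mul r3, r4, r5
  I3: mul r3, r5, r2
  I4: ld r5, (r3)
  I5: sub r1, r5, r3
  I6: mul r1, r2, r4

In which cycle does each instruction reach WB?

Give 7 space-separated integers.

I0 mul r5 <- r4,r4: IF@1 ID@2 stall=0 (-) EX@3 MEM@4 WB@5
I1 add r1 <- r2,r4: IF@2 ID@3 stall=0 (-) EX@4 MEM@5 WB@6
I2 mul r3 <- r4,r5: IF@3 ID@4 stall=1 (RAW on I0.r5 (WB@5)) EX@6 MEM@7 WB@8
I3 mul r3 <- r5,r2: IF@4 ID@6 stall=0 (-) EX@7 MEM@8 WB@9
I4 ld r5 <- r3: IF@6 ID@7 stall=2 (RAW on I3.r3 (WB@9)) EX@10 MEM@11 WB@12
I5 sub r1 <- r5,r3: IF@7 ID@10 stall=2 (RAW on I4.r5 (WB@12)) EX@13 MEM@14 WB@15
I6 mul r1 <- r2,r4: IF@10 ID@13 stall=0 (-) EX@14 MEM@15 WB@16

Answer: 5 6 8 9 12 15 16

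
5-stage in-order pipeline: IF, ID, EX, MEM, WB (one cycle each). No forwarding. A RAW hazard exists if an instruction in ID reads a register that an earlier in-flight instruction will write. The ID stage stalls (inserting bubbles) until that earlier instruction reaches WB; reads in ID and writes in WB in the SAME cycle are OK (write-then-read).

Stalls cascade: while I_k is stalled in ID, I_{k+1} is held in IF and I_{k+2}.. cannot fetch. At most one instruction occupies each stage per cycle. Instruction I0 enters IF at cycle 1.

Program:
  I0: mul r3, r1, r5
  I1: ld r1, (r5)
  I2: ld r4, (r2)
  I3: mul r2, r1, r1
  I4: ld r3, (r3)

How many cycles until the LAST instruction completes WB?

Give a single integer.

I0 mul r3 <- r1,r5: IF@1 ID@2 stall=0 (-) EX@3 MEM@4 WB@5
I1 ld r1 <- r5: IF@2 ID@3 stall=0 (-) EX@4 MEM@5 WB@6
I2 ld r4 <- r2: IF@3 ID@4 stall=0 (-) EX@5 MEM@6 WB@7
I3 mul r2 <- r1,r1: IF@4 ID@5 stall=1 (RAW on I1.r1 (WB@6)) EX@7 MEM@8 WB@9
I4 ld r3 <- r3: IF@5 ID@7 stall=0 (-) EX@8 MEM@9 WB@10

Answer: 10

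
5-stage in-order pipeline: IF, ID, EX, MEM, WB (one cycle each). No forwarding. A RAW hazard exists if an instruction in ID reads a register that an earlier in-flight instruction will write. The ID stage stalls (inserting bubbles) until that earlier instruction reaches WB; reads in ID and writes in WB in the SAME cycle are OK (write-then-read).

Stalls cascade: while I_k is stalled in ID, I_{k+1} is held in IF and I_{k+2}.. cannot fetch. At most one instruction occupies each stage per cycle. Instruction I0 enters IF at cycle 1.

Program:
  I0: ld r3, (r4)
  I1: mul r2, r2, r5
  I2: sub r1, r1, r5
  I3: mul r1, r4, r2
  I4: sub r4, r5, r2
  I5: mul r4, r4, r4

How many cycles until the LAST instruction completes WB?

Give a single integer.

I0 ld r3 <- r4: IF@1 ID@2 stall=0 (-) EX@3 MEM@4 WB@5
I1 mul r2 <- r2,r5: IF@2 ID@3 stall=0 (-) EX@4 MEM@5 WB@6
I2 sub r1 <- r1,r5: IF@3 ID@4 stall=0 (-) EX@5 MEM@6 WB@7
I3 mul r1 <- r4,r2: IF@4 ID@5 stall=1 (RAW on I1.r2 (WB@6)) EX@7 MEM@8 WB@9
I4 sub r4 <- r5,r2: IF@5 ID@7 stall=0 (-) EX@8 MEM@9 WB@10
I5 mul r4 <- r4,r4: IF@7 ID@8 stall=2 (RAW on I4.r4 (WB@10)) EX@11 MEM@12 WB@13

Answer: 13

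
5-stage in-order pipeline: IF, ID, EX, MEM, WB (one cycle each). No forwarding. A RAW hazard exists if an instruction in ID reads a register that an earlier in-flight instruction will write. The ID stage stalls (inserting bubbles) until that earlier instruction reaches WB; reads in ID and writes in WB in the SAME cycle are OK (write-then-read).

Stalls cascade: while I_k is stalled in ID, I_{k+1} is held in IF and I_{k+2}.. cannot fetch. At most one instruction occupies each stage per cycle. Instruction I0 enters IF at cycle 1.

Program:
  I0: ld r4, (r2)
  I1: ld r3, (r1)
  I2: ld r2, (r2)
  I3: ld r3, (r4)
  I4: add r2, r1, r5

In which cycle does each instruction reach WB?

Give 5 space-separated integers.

I0 ld r4 <- r2: IF@1 ID@2 stall=0 (-) EX@3 MEM@4 WB@5
I1 ld r3 <- r1: IF@2 ID@3 stall=0 (-) EX@4 MEM@5 WB@6
I2 ld r2 <- r2: IF@3 ID@4 stall=0 (-) EX@5 MEM@6 WB@7
I3 ld r3 <- r4: IF@4 ID@5 stall=0 (-) EX@6 MEM@7 WB@8
I4 add r2 <- r1,r5: IF@5 ID@6 stall=0 (-) EX@7 MEM@8 WB@9

Answer: 5 6 7 8 9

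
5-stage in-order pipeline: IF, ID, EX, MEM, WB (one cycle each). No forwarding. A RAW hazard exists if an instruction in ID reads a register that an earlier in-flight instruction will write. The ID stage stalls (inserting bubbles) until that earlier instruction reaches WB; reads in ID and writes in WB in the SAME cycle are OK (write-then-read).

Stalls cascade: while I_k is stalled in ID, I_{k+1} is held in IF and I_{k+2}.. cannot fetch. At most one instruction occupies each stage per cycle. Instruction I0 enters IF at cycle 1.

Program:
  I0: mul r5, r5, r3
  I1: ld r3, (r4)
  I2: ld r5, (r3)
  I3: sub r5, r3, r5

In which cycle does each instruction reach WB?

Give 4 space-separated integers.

I0 mul r5 <- r5,r3: IF@1 ID@2 stall=0 (-) EX@3 MEM@4 WB@5
I1 ld r3 <- r4: IF@2 ID@3 stall=0 (-) EX@4 MEM@5 WB@6
I2 ld r5 <- r3: IF@3 ID@4 stall=2 (RAW on I1.r3 (WB@6)) EX@7 MEM@8 WB@9
I3 sub r5 <- r3,r5: IF@4 ID@7 stall=2 (RAW on I2.r5 (WB@9)) EX@10 MEM@11 WB@12

Answer: 5 6 9 12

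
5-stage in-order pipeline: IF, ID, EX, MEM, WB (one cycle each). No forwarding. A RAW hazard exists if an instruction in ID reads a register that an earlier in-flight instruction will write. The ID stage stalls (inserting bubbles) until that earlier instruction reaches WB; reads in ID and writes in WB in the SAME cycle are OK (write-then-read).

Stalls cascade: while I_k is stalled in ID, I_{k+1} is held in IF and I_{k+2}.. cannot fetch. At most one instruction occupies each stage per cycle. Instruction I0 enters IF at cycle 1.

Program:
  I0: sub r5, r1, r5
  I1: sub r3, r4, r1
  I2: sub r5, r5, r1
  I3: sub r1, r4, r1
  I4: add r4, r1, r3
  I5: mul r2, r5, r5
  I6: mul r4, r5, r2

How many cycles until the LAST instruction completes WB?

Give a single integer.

Answer: 16

Derivation:
I0 sub r5 <- r1,r5: IF@1 ID@2 stall=0 (-) EX@3 MEM@4 WB@5
I1 sub r3 <- r4,r1: IF@2 ID@3 stall=0 (-) EX@4 MEM@5 WB@6
I2 sub r5 <- r5,r1: IF@3 ID@4 stall=1 (RAW on I0.r5 (WB@5)) EX@6 MEM@7 WB@8
I3 sub r1 <- r4,r1: IF@4 ID@6 stall=0 (-) EX@7 MEM@8 WB@9
I4 add r4 <- r1,r3: IF@6 ID@7 stall=2 (RAW on I3.r1 (WB@9)) EX@10 MEM@11 WB@12
I5 mul r2 <- r5,r5: IF@7 ID@10 stall=0 (-) EX@11 MEM@12 WB@13
I6 mul r4 <- r5,r2: IF@10 ID@11 stall=2 (RAW on I5.r2 (WB@13)) EX@14 MEM@15 WB@16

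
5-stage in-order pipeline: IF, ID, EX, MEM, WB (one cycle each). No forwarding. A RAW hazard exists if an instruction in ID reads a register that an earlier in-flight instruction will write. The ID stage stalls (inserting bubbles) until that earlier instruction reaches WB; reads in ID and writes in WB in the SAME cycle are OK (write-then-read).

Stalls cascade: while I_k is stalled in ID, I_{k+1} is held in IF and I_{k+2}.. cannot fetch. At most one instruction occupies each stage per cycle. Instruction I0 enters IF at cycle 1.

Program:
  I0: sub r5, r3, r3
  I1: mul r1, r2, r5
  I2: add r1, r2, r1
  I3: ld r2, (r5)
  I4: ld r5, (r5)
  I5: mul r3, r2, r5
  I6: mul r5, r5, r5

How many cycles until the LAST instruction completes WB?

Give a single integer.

I0 sub r5 <- r3,r3: IF@1 ID@2 stall=0 (-) EX@3 MEM@4 WB@5
I1 mul r1 <- r2,r5: IF@2 ID@3 stall=2 (RAW on I0.r5 (WB@5)) EX@6 MEM@7 WB@8
I2 add r1 <- r2,r1: IF@3 ID@6 stall=2 (RAW on I1.r1 (WB@8)) EX@9 MEM@10 WB@11
I3 ld r2 <- r5: IF@6 ID@9 stall=0 (-) EX@10 MEM@11 WB@12
I4 ld r5 <- r5: IF@9 ID@10 stall=0 (-) EX@11 MEM@12 WB@13
I5 mul r3 <- r2,r5: IF@10 ID@11 stall=2 (RAW on I4.r5 (WB@13)) EX@14 MEM@15 WB@16
I6 mul r5 <- r5,r5: IF@11 ID@14 stall=0 (-) EX@15 MEM@16 WB@17

Answer: 17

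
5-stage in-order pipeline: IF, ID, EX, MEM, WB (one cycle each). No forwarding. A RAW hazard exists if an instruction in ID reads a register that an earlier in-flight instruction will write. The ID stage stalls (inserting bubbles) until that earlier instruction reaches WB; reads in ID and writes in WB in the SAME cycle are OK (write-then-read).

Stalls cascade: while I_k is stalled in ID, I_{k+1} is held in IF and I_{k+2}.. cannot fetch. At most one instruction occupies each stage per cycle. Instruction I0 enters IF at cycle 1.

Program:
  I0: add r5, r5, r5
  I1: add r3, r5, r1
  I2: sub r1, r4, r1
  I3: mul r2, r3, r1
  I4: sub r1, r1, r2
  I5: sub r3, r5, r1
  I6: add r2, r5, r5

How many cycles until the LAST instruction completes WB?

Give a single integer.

I0 add r5 <- r5,r5: IF@1 ID@2 stall=0 (-) EX@3 MEM@4 WB@5
I1 add r3 <- r5,r1: IF@2 ID@3 stall=2 (RAW on I0.r5 (WB@5)) EX@6 MEM@7 WB@8
I2 sub r1 <- r4,r1: IF@3 ID@6 stall=0 (-) EX@7 MEM@8 WB@9
I3 mul r2 <- r3,r1: IF@6 ID@7 stall=2 (RAW on I2.r1 (WB@9)) EX@10 MEM@11 WB@12
I4 sub r1 <- r1,r2: IF@7 ID@10 stall=2 (RAW on I3.r2 (WB@12)) EX@13 MEM@14 WB@15
I5 sub r3 <- r5,r1: IF@10 ID@13 stall=2 (RAW on I4.r1 (WB@15)) EX@16 MEM@17 WB@18
I6 add r2 <- r5,r5: IF@13 ID@16 stall=0 (-) EX@17 MEM@18 WB@19

Answer: 19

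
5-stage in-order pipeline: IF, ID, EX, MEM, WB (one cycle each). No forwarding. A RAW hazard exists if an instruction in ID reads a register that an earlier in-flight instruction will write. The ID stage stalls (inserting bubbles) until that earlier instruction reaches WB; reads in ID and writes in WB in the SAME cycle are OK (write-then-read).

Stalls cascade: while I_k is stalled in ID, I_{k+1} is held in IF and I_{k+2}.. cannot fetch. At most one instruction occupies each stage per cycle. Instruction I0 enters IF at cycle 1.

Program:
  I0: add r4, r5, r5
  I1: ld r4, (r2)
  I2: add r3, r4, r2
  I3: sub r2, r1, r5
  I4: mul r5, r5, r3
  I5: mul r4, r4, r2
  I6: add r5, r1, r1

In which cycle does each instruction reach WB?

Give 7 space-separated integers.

I0 add r4 <- r5,r5: IF@1 ID@2 stall=0 (-) EX@3 MEM@4 WB@5
I1 ld r4 <- r2: IF@2 ID@3 stall=0 (-) EX@4 MEM@5 WB@6
I2 add r3 <- r4,r2: IF@3 ID@4 stall=2 (RAW on I1.r4 (WB@6)) EX@7 MEM@8 WB@9
I3 sub r2 <- r1,r5: IF@4 ID@7 stall=0 (-) EX@8 MEM@9 WB@10
I4 mul r5 <- r5,r3: IF@7 ID@8 stall=1 (RAW on I2.r3 (WB@9)) EX@10 MEM@11 WB@12
I5 mul r4 <- r4,r2: IF@8 ID@10 stall=0 (-) EX@11 MEM@12 WB@13
I6 add r5 <- r1,r1: IF@10 ID@11 stall=0 (-) EX@12 MEM@13 WB@14

Answer: 5 6 9 10 12 13 14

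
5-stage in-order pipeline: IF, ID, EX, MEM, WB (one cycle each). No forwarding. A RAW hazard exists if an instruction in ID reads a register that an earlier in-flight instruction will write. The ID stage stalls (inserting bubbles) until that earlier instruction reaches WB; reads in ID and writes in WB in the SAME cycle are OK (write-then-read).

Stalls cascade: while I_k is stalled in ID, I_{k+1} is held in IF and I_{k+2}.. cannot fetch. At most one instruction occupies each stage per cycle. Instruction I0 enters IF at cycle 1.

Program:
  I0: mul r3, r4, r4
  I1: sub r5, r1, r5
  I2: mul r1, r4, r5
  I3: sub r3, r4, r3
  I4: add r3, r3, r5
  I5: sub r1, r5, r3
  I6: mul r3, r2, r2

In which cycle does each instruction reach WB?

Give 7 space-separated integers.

Answer: 5 6 9 10 13 16 17

Derivation:
I0 mul r3 <- r4,r4: IF@1 ID@2 stall=0 (-) EX@3 MEM@4 WB@5
I1 sub r5 <- r1,r5: IF@2 ID@3 stall=0 (-) EX@4 MEM@5 WB@6
I2 mul r1 <- r4,r5: IF@3 ID@4 stall=2 (RAW on I1.r5 (WB@6)) EX@7 MEM@8 WB@9
I3 sub r3 <- r4,r3: IF@4 ID@7 stall=0 (-) EX@8 MEM@9 WB@10
I4 add r3 <- r3,r5: IF@7 ID@8 stall=2 (RAW on I3.r3 (WB@10)) EX@11 MEM@12 WB@13
I5 sub r1 <- r5,r3: IF@8 ID@11 stall=2 (RAW on I4.r3 (WB@13)) EX@14 MEM@15 WB@16
I6 mul r3 <- r2,r2: IF@11 ID@14 stall=0 (-) EX@15 MEM@16 WB@17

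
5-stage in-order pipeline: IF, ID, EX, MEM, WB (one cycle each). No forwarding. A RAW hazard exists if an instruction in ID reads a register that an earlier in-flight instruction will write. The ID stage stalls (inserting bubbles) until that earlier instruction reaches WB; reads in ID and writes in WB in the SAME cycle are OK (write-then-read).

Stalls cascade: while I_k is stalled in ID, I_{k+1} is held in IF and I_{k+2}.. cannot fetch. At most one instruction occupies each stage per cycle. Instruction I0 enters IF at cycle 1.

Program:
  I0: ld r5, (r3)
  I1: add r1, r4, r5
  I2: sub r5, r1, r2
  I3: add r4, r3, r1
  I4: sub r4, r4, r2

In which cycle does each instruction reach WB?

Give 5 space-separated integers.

Answer: 5 8 11 12 15

Derivation:
I0 ld r5 <- r3: IF@1 ID@2 stall=0 (-) EX@3 MEM@4 WB@5
I1 add r1 <- r4,r5: IF@2 ID@3 stall=2 (RAW on I0.r5 (WB@5)) EX@6 MEM@7 WB@8
I2 sub r5 <- r1,r2: IF@3 ID@6 stall=2 (RAW on I1.r1 (WB@8)) EX@9 MEM@10 WB@11
I3 add r4 <- r3,r1: IF@6 ID@9 stall=0 (-) EX@10 MEM@11 WB@12
I4 sub r4 <- r4,r2: IF@9 ID@10 stall=2 (RAW on I3.r4 (WB@12)) EX@13 MEM@14 WB@15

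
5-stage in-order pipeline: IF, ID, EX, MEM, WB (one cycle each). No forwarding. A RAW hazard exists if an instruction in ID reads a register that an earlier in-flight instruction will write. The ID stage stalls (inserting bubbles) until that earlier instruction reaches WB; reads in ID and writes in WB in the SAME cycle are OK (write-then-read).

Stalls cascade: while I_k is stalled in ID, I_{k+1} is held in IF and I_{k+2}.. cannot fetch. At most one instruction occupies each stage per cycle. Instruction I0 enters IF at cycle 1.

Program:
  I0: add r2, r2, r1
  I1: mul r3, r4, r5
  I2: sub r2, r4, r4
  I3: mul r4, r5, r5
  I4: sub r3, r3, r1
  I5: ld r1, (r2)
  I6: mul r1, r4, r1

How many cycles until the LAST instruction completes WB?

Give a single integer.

I0 add r2 <- r2,r1: IF@1 ID@2 stall=0 (-) EX@3 MEM@4 WB@5
I1 mul r3 <- r4,r5: IF@2 ID@3 stall=0 (-) EX@4 MEM@5 WB@6
I2 sub r2 <- r4,r4: IF@3 ID@4 stall=0 (-) EX@5 MEM@6 WB@7
I3 mul r4 <- r5,r5: IF@4 ID@5 stall=0 (-) EX@6 MEM@7 WB@8
I4 sub r3 <- r3,r1: IF@5 ID@6 stall=0 (-) EX@7 MEM@8 WB@9
I5 ld r1 <- r2: IF@6 ID@7 stall=0 (-) EX@8 MEM@9 WB@10
I6 mul r1 <- r4,r1: IF@7 ID@8 stall=2 (RAW on I5.r1 (WB@10)) EX@11 MEM@12 WB@13

Answer: 13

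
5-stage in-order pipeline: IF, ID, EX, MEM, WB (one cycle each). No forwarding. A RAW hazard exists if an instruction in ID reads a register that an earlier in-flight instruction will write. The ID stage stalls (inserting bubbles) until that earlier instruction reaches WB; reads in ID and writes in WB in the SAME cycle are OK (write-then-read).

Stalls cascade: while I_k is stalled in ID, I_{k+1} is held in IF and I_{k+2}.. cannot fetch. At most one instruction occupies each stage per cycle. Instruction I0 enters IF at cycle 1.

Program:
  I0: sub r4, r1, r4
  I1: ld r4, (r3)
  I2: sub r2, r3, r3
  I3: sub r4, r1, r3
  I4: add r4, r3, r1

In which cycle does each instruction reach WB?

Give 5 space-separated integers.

I0 sub r4 <- r1,r4: IF@1 ID@2 stall=0 (-) EX@3 MEM@4 WB@5
I1 ld r4 <- r3: IF@2 ID@3 stall=0 (-) EX@4 MEM@5 WB@6
I2 sub r2 <- r3,r3: IF@3 ID@4 stall=0 (-) EX@5 MEM@6 WB@7
I3 sub r4 <- r1,r3: IF@4 ID@5 stall=0 (-) EX@6 MEM@7 WB@8
I4 add r4 <- r3,r1: IF@5 ID@6 stall=0 (-) EX@7 MEM@8 WB@9

Answer: 5 6 7 8 9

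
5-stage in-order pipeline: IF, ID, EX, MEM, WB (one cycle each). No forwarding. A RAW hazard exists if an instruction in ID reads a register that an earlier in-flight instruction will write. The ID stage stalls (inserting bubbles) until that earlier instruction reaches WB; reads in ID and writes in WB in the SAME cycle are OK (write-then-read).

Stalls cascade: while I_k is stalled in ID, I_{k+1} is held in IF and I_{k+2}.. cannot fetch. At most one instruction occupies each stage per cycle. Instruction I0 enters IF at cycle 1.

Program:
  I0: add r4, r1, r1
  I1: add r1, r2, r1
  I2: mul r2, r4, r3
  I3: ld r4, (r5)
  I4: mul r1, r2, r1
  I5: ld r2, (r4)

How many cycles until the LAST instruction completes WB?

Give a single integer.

Answer: 12

Derivation:
I0 add r4 <- r1,r1: IF@1 ID@2 stall=0 (-) EX@3 MEM@4 WB@5
I1 add r1 <- r2,r1: IF@2 ID@3 stall=0 (-) EX@4 MEM@5 WB@6
I2 mul r2 <- r4,r3: IF@3 ID@4 stall=1 (RAW on I0.r4 (WB@5)) EX@6 MEM@7 WB@8
I3 ld r4 <- r5: IF@4 ID@6 stall=0 (-) EX@7 MEM@8 WB@9
I4 mul r1 <- r2,r1: IF@6 ID@7 stall=1 (RAW on I2.r2 (WB@8)) EX@9 MEM@10 WB@11
I5 ld r2 <- r4: IF@7 ID@9 stall=0 (-) EX@10 MEM@11 WB@12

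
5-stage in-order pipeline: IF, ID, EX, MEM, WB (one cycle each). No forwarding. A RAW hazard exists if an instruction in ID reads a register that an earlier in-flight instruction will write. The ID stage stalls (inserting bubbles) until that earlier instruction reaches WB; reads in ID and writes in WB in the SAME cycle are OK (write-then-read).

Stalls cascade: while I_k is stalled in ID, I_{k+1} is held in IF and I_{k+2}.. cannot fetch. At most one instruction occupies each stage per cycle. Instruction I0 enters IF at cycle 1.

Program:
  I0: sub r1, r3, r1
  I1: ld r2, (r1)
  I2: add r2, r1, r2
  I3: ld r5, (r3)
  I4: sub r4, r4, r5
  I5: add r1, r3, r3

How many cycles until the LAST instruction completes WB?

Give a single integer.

I0 sub r1 <- r3,r1: IF@1 ID@2 stall=0 (-) EX@3 MEM@4 WB@5
I1 ld r2 <- r1: IF@2 ID@3 stall=2 (RAW on I0.r1 (WB@5)) EX@6 MEM@7 WB@8
I2 add r2 <- r1,r2: IF@3 ID@6 stall=2 (RAW on I1.r2 (WB@8)) EX@9 MEM@10 WB@11
I3 ld r5 <- r3: IF@6 ID@9 stall=0 (-) EX@10 MEM@11 WB@12
I4 sub r4 <- r4,r5: IF@9 ID@10 stall=2 (RAW on I3.r5 (WB@12)) EX@13 MEM@14 WB@15
I5 add r1 <- r3,r3: IF@10 ID@13 stall=0 (-) EX@14 MEM@15 WB@16

Answer: 16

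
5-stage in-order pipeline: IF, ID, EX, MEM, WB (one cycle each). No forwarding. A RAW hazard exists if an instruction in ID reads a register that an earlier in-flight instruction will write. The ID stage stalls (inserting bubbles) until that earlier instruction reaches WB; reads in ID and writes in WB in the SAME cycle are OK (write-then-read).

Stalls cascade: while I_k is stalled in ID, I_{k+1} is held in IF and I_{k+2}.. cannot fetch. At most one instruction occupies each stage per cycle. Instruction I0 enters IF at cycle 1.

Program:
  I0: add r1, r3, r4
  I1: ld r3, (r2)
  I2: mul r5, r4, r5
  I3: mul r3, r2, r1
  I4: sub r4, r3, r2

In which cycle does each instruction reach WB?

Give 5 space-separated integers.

I0 add r1 <- r3,r4: IF@1 ID@2 stall=0 (-) EX@3 MEM@4 WB@5
I1 ld r3 <- r2: IF@2 ID@3 stall=0 (-) EX@4 MEM@5 WB@6
I2 mul r5 <- r4,r5: IF@3 ID@4 stall=0 (-) EX@5 MEM@6 WB@7
I3 mul r3 <- r2,r1: IF@4 ID@5 stall=0 (-) EX@6 MEM@7 WB@8
I4 sub r4 <- r3,r2: IF@5 ID@6 stall=2 (RAW on I3.r3 (WB@8)) EX@9 MEM@10 WB@11

Answer: 5 6 7 8 11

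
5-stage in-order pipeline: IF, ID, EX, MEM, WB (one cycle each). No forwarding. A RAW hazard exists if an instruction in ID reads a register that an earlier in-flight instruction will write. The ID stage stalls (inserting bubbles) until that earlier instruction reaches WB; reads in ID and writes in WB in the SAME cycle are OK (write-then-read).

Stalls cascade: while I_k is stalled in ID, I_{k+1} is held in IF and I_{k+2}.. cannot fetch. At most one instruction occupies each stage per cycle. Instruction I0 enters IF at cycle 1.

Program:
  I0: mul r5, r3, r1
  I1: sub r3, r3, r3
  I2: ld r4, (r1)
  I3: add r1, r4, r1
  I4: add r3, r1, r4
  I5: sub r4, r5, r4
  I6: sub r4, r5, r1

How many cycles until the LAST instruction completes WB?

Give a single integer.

I0 mul r5 <- r3,r1: IF@1 ID@2 stall=0 (-) EX@3 MEM@4 WB@5
I1 sub r3 <- r3,r3: IF@2 ID@3 stall=0 (-) EX@4 MEM@5 WB@6
I2 ld r4 <- r1: IF@3 ID@4 stall=0 (-) EX@5 MEM@6 WB@7
I3 add r1 <- r4,r1: IF@4 ID@5 stall=2 (RAW on I2.r4 (WB@7)) EX@8 MEM@9 WB@10
I4 add r3 <- r1,r4: IF@5 ID@8 stall=2 (RAW on I3.r1 (WB@10)) EX@11 MEM@12 WB@13
I5 sub r4 <- r5,r4: IF@8 ID@11 stall=0 (-) EX@12 MEM@13 WB@14
I6 sub r4 <- r5,r1: IF@11 ID@12 stall=0 (-) EX@13 MEM@14 WB@15

Answer: 15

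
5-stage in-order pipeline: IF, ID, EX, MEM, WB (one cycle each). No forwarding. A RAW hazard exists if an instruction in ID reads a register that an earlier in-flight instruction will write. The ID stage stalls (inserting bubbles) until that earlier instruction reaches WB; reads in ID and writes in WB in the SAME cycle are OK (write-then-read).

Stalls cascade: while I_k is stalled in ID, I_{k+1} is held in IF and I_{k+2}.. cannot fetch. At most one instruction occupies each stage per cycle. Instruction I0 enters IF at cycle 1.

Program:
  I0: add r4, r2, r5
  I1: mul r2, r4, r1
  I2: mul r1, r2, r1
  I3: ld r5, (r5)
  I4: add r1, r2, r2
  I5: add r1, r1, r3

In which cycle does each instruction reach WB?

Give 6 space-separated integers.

I0 add r4 <- r2,r5: IF@1 ID@2 stall=0 (-) EX@3 MEM@4 WB@5
I1 mul r2 <- r4,r1: IF@2 ID@3 stall=2 (RAW on I0.r4 (WB@5)) EX@6 MEM@7 WB@8
I2 mul r1 <- r2,r1: IF@3 ID@6 stall=2 (RAW on I1.r2 (WB@8)) EX@9 MEM@10 WB@11
I3 ld r5 <- r5: IF@6 ID@9 stall=0 (-) EX@10 MEM@11 WB@12
I4 add r1 <- r2,r2: IF@9 ID@10 stall=0 (-) EX@11 MEM@12 WB@13
I5 add r1 <- r1,r3: IF@10 ID@11 stall=2 (RAW on I4.r1 (WB@13)) EX@14 MEM@15 WB@16

Answer: 5 8 11 12 13 16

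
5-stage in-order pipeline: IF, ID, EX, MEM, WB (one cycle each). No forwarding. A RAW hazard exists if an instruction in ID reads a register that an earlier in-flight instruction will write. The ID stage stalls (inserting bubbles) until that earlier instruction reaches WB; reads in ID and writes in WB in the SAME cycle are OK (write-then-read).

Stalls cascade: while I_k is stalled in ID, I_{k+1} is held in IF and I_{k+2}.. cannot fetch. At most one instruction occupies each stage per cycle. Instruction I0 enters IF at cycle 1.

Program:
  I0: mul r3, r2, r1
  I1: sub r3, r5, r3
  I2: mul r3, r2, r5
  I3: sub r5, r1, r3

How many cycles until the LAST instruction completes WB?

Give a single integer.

Answer: 12

Derivation:
I0 mul r3 <- r2,r1: IF@1 ID@2 stall=0 (-) EX@3 MEM@4 WB@5
I1 sub r3 <- r5,r3: IF@2 ID@3 stall=2 (RAW on I0.r3 (WB@5)) EX@6 MEM@7 WB@8
I2 mul r3 <- r2,r5: IF@3 ID@6 stall=0 (-) EX@7 MEM@8 WB@9
I3 sub r5 <- r1,r3: IF@6 ID@7 stall=2 (RAW on I2.r3 (WB@9)) EX@10 MEM@11 WB@12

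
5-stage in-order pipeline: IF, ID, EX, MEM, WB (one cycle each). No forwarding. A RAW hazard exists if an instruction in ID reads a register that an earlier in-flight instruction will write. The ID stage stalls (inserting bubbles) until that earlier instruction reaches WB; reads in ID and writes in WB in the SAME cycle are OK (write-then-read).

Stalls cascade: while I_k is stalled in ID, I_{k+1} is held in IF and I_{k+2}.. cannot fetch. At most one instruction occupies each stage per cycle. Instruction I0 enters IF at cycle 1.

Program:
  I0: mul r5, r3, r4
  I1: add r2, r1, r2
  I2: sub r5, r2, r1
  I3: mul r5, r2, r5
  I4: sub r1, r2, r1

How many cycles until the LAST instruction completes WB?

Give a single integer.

Answer: 13

Derivation:
I0 mul r5 <- r3,r4: IF@1 ID@2 stall=0 (-) EX@3 MEM@4 WB@5
I1 add r2 <- r1,r2: IF@2 ID@3 stall=0 (-) EX@4 MEM@5 WB@6
I2 sub r5 <- r2,r1: IF@3 ID@4 stall=2 (RAW on I1.r2 (WB@6)) EX@7 MEM@8 WB@9
I3 mul r5 <- r2,r5: IF@4 ID@7 stall=2 (RAW on I2.r5 (WB@9)) EX@10 MEM@11 WB@12
I4 sub r1 <- r2,r1: IF@7 ID@10 stall=0 (-) EX@11 MEM@12 WB@13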